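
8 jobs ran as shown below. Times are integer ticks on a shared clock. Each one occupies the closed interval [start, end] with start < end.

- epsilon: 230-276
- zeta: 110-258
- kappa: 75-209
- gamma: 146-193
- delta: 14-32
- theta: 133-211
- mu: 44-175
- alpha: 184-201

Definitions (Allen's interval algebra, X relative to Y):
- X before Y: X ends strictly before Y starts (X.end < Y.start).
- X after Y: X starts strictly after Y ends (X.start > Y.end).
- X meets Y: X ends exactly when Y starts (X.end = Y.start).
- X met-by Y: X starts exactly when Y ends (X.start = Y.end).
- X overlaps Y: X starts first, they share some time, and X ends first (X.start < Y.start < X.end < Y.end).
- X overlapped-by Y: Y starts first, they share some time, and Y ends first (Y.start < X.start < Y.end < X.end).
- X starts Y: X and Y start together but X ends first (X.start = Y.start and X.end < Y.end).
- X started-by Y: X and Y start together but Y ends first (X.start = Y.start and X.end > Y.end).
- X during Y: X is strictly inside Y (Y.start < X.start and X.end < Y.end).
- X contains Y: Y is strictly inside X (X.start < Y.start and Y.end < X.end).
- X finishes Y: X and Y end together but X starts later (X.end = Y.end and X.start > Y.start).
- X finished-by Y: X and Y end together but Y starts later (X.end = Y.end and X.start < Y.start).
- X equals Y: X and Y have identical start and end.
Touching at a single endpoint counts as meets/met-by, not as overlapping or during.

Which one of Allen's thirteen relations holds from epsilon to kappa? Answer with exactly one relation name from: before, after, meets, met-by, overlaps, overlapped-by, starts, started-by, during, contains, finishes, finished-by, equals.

epsilon = [230, 276]; kappa = [75, 209].
Compare endpoints: epsilon.start > kappa.start, epsilon.start > kappa.end, epsilon.end > kappa.start, epsilon.end > kappa.end.
That pattern is 'after'.

after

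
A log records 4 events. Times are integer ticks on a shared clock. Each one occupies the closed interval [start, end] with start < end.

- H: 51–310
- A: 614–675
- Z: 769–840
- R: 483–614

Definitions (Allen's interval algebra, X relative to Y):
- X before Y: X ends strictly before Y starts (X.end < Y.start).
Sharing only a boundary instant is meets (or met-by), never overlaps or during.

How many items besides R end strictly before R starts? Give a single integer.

1

Target R = [483, 614].
A [614, 675] → met-by → no.
H [51, 310] → before → counts.
Z [769, 840] → after → no.
Total: 1.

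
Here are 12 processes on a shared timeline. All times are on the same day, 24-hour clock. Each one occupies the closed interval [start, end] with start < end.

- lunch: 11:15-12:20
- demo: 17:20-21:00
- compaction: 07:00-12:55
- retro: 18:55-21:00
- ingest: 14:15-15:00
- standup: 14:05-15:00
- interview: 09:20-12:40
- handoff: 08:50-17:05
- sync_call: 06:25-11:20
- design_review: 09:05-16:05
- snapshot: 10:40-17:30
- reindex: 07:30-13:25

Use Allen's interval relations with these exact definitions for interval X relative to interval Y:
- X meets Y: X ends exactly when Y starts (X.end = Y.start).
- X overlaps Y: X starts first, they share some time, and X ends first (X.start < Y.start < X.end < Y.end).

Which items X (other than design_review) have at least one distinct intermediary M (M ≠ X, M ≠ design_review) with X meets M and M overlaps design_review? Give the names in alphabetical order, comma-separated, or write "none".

Target design_review = [09:05, 16:05].
Intermediaries M with M overlaps design_review: compaction, reindex, sync_call.
Via compaction — items with X meets compaction: none.
Via reindex — items with X meets reindex: none.
Via sync_call — items with X meets sync_call: none.
Union: none.

none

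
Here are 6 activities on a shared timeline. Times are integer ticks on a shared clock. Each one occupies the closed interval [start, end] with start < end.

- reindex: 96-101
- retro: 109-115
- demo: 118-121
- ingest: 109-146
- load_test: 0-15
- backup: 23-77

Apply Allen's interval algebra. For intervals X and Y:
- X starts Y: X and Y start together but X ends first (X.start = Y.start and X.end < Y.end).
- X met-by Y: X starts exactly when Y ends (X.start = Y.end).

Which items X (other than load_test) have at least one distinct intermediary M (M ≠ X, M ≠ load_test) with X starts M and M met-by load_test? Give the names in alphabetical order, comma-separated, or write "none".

none

Target load_test = [0, 15].
Intermediaries M with M met-by load_test: none.
Union: none.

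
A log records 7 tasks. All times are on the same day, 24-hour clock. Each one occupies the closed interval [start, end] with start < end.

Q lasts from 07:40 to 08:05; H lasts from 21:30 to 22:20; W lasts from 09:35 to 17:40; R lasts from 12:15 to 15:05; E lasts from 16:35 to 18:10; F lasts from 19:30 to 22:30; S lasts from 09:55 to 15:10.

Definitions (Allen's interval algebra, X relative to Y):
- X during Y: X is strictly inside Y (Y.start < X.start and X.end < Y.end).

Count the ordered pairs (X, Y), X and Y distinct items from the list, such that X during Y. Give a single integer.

Checking all 42 ordered pairs for relation 'during'; matching pairs in alphabetical order:
(H, F): H during F ✓
(R, S): R during S ✓
(R, W): R during W ✓
(S, W): S during W ✓
Count: 4.

4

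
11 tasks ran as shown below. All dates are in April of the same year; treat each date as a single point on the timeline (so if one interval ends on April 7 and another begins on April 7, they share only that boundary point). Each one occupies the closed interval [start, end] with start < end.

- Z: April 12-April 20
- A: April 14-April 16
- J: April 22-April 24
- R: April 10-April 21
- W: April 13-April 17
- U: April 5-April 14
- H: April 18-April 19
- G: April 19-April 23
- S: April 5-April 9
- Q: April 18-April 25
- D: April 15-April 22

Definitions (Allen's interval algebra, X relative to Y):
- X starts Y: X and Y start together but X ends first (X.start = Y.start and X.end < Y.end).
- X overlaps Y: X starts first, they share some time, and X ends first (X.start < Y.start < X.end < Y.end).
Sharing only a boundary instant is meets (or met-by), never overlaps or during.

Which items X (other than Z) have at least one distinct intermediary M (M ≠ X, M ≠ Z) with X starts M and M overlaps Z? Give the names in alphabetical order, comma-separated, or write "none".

Target Z = [April 12, April 20].
Intermediaries M with M overlaps Z: U.
Via U — items with X starts U: S.
Union: S.

S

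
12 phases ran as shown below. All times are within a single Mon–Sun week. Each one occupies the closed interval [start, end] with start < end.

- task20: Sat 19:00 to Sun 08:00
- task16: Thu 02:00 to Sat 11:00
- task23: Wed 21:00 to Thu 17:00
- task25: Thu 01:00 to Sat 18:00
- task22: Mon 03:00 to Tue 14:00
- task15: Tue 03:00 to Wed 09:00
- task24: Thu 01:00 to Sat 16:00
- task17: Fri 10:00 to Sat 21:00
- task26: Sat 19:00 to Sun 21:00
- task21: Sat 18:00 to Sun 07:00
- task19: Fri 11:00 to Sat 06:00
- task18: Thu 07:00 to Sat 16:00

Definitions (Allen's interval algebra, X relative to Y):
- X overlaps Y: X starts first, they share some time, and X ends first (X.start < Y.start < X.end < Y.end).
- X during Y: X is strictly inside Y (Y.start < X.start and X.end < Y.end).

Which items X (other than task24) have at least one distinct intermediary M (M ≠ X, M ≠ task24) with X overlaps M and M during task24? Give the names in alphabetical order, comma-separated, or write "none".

task23

Target task24 = [Thu 01:00, Sat 16:00].
Intermediaries M with M during task24: task16, task19.
Via task16 — items with X overlaps task16: task23.
Via task19 — items with X overlaps task19: none.
Union: task23.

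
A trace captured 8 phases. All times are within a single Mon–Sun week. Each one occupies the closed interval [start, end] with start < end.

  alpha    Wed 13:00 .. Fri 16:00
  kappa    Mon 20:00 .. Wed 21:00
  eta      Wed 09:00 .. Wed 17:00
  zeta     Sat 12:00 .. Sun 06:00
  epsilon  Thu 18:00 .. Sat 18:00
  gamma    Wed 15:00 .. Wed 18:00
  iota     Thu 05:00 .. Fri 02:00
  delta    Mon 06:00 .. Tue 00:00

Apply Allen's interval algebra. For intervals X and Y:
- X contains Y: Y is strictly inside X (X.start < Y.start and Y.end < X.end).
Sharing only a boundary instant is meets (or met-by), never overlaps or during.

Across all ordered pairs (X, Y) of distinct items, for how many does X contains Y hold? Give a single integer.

4

Checking all 56 ordered pairs for relation 'contains'; matching pairs in alphabetical order:
(alpha, gamma): alpha contains gamma ✓
(alpha, iota): alpha contains iota ✓
(kappa, eta): kappa contains eta ✓
(kappa, gamma): kappa contains gamma ✓
Count: 4.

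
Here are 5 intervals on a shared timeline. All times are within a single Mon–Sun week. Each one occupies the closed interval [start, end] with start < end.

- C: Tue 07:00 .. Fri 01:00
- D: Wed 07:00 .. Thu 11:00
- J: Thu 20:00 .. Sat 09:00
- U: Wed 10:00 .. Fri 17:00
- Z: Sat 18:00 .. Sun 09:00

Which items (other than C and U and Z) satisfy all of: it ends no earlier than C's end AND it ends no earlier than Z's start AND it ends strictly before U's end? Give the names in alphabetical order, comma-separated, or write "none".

Conditions: its end is no earlier than C's end (X.end >= Fri 01:00) AND its end is no earlier than Z's start (X.end >= Sat 18:00) AND its end is strictly before U's end (X.end < Fri 17:00).
D: end Thu 11:00 >= Fri 01:00? ✗; end Thu 11:00 >= Sat 18:00? ✗; end Thu 11:00 < Fri 17:00? ✓ → no.
J: end Sat 09:00 >= Fri 01:00? ✓; end Sat 09:00 >= Sat 18:00? ✗; end Sat 09:00 < Fri 17:00? ✗ → no.
Result: none.

none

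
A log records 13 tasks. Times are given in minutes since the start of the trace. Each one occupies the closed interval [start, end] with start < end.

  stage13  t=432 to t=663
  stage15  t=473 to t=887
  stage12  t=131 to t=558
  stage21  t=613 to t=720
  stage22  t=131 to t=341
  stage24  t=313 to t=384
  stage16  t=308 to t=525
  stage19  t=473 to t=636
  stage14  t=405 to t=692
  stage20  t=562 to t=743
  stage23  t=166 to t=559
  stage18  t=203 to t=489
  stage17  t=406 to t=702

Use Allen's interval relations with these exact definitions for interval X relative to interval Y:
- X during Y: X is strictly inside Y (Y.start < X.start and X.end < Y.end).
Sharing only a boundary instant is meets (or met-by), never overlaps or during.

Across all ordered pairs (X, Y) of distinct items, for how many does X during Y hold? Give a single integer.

16

Checking all 156 ordered pairs for relation 'during'; matching pairs in alphabetical order:
(stage13, stage14): stage13 during stage14 ✓
(stage13, stage17): stage13 during stage17 ✓
(stage16, stage12): stage16 during stage12 ✓
(stage16, stage23): stage16 during stage23 ✓
(stage18, stage12): stage18 during stage12 ✓
(stage18, stage23): stage18 during stage23 ✓
(stage19, stage13): stage19 during stage13 ✓
(stage19, stage14): stage19 during stage14 ✓
(stage19, stage17): stage19 during stage17 ✓
(stage20, stage15): stage20 during stage15 ✓
(stage21, stage15): stage21 during stage15 ✓
(stage21, stage20): stage21 during stage20 ✓
(stage24, stage12): stage24 during stage12 ✓
(stage24, stage16): stage24 during stage16 ✓
(stage24, stage18): stage24 during stage18 ✓
(stage24, stage23): stage24 during stage23 ✓
Count: 16.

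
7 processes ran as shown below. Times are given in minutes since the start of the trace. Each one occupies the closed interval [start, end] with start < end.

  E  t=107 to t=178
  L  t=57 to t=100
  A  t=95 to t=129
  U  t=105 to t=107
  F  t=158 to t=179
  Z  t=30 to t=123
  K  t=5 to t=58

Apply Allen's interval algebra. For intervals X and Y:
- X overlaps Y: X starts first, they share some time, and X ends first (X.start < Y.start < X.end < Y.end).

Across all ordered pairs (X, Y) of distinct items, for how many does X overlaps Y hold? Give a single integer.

7

Checking all 42 ordered pairs for relation 'overlaps'; matching pairs in alphabetical order:
(A, E): A overlaps E ✓
(E, F): E overlaps F ✓
(K, L): K overlaps L ✓
(K, Z): K overlaps Z ✓
(L, A): L overlaps A ✓
(Z, A): Z overlaps A ✓
(Z, E): Z overlaps E ✓
Count: 7.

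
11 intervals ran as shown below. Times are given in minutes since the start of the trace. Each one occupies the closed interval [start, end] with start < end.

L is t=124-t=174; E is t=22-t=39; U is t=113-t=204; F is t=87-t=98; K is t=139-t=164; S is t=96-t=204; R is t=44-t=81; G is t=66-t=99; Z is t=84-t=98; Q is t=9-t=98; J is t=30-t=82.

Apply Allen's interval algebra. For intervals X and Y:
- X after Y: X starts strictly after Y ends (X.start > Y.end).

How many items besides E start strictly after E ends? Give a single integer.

Target E = [t=22, t=39].
F [t=87, t=98] → after → counts.
G [t=66, t=99] → after → counts.
J [t=30, t=82] → overlapped-by → no.
K [t=139, t=164] → after → counts.
L [t=124, t=174] → after → counts.
Q [t=9, t=98] → contains → no.
R [t=44, t=81] → after → counts.
S [t=96, t=204] → after → counts.
U [t=113, t=204] → after → counts.
Z [t=84, t=98] → after → counts.
Total: 8.

8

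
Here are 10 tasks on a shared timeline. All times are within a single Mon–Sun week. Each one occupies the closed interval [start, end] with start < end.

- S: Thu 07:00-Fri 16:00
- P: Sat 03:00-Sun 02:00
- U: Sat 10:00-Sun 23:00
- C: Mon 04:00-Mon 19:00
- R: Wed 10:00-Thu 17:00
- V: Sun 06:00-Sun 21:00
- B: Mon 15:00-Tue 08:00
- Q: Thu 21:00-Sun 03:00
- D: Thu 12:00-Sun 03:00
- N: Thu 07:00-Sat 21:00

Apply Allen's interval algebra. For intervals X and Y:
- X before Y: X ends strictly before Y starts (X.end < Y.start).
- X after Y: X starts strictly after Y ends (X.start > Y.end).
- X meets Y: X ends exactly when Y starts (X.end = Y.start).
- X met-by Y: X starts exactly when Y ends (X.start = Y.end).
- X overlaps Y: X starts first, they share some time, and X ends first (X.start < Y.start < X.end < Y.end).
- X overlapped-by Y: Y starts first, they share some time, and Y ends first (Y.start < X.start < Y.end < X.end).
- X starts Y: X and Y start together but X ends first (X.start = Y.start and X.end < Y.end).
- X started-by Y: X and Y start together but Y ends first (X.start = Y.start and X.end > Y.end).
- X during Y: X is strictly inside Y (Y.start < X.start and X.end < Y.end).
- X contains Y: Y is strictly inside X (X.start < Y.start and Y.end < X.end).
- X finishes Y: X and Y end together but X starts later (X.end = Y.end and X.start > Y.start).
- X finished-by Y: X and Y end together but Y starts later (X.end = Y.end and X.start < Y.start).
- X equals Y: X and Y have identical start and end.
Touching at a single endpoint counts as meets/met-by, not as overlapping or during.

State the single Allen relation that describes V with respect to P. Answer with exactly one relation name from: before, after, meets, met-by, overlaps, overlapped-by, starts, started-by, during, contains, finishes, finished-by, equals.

V = [Sun 06:00, Sun 21:00]; P = [Sat 03:00, Sun 02:00].
Compare endpoints: V.start > P.start, V.start > P.end, V.end > P.start, V.end > P.end.
That pattern is 'after'.

after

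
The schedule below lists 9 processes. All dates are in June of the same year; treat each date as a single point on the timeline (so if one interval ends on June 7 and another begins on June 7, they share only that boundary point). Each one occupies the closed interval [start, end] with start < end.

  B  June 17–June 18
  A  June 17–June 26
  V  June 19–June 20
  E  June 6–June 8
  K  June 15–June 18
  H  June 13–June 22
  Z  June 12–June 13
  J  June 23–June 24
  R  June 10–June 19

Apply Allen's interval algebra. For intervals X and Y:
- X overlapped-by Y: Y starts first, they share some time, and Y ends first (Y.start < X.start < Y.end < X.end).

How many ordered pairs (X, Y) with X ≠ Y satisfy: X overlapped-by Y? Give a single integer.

Checking all 72 ordered pairs for relation 'overlapped-by'; matching pairs in alphabetical order:
(A, H): A overlapped-by H ✓
(A, K): A overlapped-by K ✓
(A, R): A overlapped-by R ✓
(H, R): H overlapped-by R ✓
Count: 4.

4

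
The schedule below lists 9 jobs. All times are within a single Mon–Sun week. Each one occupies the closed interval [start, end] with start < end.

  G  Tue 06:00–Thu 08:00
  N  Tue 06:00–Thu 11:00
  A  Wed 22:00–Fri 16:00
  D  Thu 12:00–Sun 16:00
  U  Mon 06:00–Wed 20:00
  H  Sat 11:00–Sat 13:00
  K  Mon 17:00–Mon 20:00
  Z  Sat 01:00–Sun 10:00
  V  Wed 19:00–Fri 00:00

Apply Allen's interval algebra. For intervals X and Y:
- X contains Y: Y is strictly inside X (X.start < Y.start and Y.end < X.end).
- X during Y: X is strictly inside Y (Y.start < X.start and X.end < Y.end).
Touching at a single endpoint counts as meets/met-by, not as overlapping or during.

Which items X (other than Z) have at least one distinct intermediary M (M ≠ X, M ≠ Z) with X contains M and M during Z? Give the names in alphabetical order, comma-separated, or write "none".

Target Z = [Sat 01:00, Sun 10:00].
Intermediaries M with M during Z: H.
Via H — items with X contains H: D.
Union: D.

D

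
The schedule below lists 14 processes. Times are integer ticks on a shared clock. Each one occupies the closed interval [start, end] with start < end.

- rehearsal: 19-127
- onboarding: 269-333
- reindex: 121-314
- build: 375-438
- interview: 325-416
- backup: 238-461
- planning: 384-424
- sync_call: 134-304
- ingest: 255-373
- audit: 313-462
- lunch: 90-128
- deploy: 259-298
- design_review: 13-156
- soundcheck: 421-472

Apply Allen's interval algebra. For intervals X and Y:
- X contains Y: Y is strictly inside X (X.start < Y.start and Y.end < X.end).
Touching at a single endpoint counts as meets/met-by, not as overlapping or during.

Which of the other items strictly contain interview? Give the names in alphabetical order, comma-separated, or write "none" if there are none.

Target interview = [325, 416].
audit [313, 462] → contains → yes.
backup [238, 461] → contains → yes.
build [375, 438] → overlapped-by → no.
deploy [259, 298] → before → no.
design_review [13, 156] → before → no.
ingest [255, 373] → overlaps → no.
lunch [90, 128] → before → no.
onboarding [269, 333] → overlaps → no.
planning [384, 424] → overlapped-by → no.
rehearsal [19, 127] → before → no.
reindex [121, 314] → before → no.
soundcheck [421, 472] → after → no.
sync_call [134, 304] → before → no.
Result: audit, backup.

audit, backup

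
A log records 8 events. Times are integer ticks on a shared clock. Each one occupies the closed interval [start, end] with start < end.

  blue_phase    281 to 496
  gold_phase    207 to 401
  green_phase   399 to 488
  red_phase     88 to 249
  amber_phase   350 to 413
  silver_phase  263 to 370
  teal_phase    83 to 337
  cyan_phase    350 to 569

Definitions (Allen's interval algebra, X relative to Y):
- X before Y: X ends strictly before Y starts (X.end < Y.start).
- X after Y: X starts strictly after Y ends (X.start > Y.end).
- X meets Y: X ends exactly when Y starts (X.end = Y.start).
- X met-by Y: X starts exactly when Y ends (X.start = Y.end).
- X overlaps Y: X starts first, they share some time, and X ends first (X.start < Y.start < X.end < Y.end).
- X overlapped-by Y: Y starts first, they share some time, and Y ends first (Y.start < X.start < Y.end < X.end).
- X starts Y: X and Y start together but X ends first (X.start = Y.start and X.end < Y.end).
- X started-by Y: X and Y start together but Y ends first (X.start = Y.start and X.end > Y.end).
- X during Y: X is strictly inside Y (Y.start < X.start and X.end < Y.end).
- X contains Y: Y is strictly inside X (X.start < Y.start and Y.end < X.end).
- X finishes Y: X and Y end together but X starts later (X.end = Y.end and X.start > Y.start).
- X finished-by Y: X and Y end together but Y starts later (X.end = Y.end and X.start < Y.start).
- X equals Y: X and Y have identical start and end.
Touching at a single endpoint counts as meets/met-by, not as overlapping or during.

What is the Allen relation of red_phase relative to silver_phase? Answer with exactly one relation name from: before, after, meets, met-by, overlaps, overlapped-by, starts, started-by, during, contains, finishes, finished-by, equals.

before

red_phase = [88, 249]; silver_phase = [263, 370].
Compare endpoints: red_phase.start < silver_phase.start, red_phase.start < silver_phase.end, red_phase.end < silver_phase.start, red_phase.end < silver_phase.end.
That pattern is 'before'.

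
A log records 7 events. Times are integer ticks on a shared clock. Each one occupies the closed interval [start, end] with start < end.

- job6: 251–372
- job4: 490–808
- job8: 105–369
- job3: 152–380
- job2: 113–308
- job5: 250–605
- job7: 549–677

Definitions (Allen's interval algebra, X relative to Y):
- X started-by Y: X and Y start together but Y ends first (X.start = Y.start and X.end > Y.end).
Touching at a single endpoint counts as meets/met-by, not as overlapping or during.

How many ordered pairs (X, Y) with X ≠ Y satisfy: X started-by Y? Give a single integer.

0

Checking all 42 ordered pairs for relation 'started-by'; matching pairs in alphabetical order:
No pair satisfies it.
Count: 0.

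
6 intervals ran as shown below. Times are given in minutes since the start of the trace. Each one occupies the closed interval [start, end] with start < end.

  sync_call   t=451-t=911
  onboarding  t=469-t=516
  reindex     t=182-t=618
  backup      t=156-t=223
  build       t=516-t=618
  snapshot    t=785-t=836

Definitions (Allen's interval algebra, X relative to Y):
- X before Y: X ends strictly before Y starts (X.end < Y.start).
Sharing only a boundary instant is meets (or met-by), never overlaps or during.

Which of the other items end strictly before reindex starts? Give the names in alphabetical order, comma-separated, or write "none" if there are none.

none

Target reindex = [t=182, t=618].
backup [t=156, t=223] → overlaps → no.
build [t=516, t=618] → finishes → no.
onboarding [t=469, t=516] → during → no.
snapshot [t=785, t=836] → after → no.
sync_call [t=451, t=911] → overlapped-by → no.
Result: none.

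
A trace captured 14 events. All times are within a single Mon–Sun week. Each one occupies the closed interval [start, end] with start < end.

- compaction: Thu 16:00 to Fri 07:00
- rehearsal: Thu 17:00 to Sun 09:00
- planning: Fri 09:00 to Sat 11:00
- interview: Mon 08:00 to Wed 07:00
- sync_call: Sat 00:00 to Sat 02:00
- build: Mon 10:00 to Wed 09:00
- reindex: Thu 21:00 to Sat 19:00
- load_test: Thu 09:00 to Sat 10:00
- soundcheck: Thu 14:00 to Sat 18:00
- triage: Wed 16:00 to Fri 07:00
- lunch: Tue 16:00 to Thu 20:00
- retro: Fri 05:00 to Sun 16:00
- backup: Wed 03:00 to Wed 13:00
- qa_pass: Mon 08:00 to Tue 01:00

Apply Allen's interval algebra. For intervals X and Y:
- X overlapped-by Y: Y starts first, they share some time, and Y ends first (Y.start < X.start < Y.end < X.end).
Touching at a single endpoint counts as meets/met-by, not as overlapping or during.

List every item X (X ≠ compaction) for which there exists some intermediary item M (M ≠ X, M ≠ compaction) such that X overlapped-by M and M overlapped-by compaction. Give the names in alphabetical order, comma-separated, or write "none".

Target compaction = [Thu 16:00, Fri 07:00].
Intermediaries M with M overlapped-by compaction: rehearsal, reindex, retro.
Via rehearsal — items with X overlapped-by rehearsal: retro.
Via reindex — items with X overlapped-by reindex: retro.
Via retro — items with X overlapped-by retro: none.
Union: retro.

retro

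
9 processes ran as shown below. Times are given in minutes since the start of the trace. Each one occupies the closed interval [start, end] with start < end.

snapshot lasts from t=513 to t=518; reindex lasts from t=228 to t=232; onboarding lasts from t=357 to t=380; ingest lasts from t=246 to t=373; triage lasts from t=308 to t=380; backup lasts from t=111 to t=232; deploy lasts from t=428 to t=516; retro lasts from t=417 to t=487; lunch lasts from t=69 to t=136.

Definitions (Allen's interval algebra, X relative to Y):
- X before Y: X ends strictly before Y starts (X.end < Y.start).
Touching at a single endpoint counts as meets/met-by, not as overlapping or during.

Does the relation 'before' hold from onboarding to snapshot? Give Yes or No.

Yes

onboarding = [t=357, t=380], snapshot = [t=513, t=518].
Actual relation of onboarding to snapshot: before.
Asked whether 'before' holds → Yes.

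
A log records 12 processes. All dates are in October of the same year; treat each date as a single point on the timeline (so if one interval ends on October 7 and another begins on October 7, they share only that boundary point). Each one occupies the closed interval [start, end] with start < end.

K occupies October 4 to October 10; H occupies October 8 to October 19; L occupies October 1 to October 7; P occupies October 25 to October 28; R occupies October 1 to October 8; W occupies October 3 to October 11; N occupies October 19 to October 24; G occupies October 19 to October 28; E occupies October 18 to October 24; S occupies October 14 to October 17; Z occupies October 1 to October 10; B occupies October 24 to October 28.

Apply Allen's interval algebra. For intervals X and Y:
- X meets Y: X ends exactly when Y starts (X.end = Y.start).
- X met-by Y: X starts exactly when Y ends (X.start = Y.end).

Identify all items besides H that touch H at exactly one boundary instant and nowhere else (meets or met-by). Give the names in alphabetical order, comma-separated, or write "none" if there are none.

G, N, R

Target H = [October 8, October 19].
B [October 24, October 28] → after → no.
E [October 18, October 24] → overlapped-by → no.
G [October 19, October 28] → met-by → yes.
K [October 4, October 10] → overlaps → no.
L [October 1, October 7] → before → no.
N [October 19, October 24] → met-by → yes.
P [October 25, October 28] → after → no.
R [October 1, October 8] → meets → yes.
S [October 14, October 17] → during → no.
W [October 3, October 11] → overlaps → no.
Z [October 1, October 10] → overlaps → no.
Result: G, N, R.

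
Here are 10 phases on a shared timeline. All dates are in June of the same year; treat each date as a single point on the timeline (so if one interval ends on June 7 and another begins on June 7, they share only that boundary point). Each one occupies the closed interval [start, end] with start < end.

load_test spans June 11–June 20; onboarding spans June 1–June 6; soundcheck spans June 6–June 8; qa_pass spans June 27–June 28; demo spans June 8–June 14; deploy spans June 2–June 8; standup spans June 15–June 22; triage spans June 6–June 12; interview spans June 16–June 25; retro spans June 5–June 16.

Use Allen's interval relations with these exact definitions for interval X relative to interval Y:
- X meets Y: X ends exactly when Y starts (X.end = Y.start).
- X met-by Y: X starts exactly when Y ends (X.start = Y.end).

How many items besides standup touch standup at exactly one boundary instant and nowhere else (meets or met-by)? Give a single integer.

0

Target standup = [June 15, June 22].
demo [June 8, June 14] → before → no.
deploy [June 2, June 8] → before → no.
interview [June 16, June 25] → overlapped-by → no.
load_test [June 11, June 20] → overlaps → no.
onboarding [June 1, June 6] → before → no.
qa_pass [June 27, June 28] → after → no.
retro [June 5, June 16] → overlaps → no.
soundcheck [June 6, June 8] → before → no.
triage [June 6, June 12] → before → no.
Total: 0.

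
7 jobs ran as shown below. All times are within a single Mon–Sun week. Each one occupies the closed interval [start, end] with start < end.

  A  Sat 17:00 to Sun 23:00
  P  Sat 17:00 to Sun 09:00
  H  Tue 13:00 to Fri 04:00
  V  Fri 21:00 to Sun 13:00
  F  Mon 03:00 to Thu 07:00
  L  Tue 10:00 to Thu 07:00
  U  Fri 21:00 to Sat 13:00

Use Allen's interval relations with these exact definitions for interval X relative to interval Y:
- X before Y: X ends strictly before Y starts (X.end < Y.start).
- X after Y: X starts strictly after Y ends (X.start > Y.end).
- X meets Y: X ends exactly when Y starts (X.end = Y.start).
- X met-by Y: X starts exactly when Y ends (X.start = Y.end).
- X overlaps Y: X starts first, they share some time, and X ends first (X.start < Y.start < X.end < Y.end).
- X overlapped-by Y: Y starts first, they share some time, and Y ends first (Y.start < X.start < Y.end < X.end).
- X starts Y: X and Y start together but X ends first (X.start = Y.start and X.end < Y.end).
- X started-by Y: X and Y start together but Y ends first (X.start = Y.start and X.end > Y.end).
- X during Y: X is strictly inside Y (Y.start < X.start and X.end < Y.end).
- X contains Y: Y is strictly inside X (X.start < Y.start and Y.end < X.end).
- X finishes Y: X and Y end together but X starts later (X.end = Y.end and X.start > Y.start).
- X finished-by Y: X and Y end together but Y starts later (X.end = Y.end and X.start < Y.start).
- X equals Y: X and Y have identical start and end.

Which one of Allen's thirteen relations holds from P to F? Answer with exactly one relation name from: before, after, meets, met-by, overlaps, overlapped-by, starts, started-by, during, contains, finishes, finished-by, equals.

after

P = [Sat 17:00, Sun 09:00]; F = [Mon 03:00, Thu 07:00].
Compare endpoints: P.start > F.start, P.start > F.end, P.end > F.start, P.end > F.end.
That pattern is 'after'.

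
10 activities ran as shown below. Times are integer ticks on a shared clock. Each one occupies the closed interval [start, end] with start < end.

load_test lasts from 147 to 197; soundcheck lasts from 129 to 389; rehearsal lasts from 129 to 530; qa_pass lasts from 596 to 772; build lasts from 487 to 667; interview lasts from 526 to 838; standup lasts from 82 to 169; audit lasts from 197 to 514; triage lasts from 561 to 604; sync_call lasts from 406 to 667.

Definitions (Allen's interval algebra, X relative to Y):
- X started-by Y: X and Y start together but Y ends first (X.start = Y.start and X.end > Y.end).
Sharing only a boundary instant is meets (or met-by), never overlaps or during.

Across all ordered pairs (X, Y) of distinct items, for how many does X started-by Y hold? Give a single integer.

Checking all 90 ordered pairs for relation 'started-by'; matching pairs in alphabetical order:
(rehearsal, soundcheck): rehearsal started-by soundcheck ✓
Count: 1.

1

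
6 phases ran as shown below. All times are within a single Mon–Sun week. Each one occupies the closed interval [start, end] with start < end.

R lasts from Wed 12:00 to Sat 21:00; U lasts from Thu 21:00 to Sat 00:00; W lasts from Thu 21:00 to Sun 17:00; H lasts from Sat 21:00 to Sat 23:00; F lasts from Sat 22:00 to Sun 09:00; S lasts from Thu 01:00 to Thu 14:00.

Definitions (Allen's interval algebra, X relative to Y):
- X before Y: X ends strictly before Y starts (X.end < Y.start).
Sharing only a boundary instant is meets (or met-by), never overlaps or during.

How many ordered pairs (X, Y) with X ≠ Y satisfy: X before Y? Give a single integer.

Checking all 30 ordered pairs for relation 'before'; matching pairs in alphabetical order:
(R, F): R before F ✓
(S, F): S before F ✓
(S, H): S before H ✓
(S, U): S before U ✓
(S, W): S before W ✓
(U, F): U before F ✓
(U, H): U before H ✓
Count: 7.

7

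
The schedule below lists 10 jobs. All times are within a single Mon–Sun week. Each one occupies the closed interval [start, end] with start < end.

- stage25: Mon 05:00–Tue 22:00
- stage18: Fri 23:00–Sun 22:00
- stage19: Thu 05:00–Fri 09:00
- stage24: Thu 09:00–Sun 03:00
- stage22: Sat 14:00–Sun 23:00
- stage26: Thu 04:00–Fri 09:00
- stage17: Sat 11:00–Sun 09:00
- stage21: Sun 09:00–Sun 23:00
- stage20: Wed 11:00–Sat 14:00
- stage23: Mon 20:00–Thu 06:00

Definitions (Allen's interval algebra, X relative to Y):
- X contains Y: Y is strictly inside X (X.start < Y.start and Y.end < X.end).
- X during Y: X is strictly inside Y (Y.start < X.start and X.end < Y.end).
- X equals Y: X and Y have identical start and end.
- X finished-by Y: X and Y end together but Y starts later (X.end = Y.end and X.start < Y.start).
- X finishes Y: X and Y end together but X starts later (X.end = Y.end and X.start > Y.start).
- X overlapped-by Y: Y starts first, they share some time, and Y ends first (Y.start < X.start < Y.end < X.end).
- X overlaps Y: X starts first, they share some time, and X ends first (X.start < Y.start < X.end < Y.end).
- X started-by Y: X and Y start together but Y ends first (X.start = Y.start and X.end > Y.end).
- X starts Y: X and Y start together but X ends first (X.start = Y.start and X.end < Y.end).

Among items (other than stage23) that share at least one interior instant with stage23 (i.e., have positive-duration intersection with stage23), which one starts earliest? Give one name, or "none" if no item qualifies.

Target stage23 = [Mon 20:00, Thu 06:00].
stage17 [Sat 11:00, Sun 09:00] → after → excluded.
stage18 [Fri 23:00, Sun 22:00] → after → excluded.
stage19 [Thu 05:00, Fri 09:00] → overlapped-by → candidate.
stage20 [Wed 11:00, Sat 14:00] → overlapped-by → candidate.
stage21 [Sun 09:00, Sun 23:00] → after → excluded.
stage22 [Sat 14:00, Sun 23:00] → after → excluded.
stage24 [Thu 09:00, Sun 03:00] → after → excluded.
stage25 [Mon 05:00, Tue 22:00] → overlaps → candidate.
stage26 [Thu 04:00, Fri 09:00] → overlapped-by → candidate.
Among candidates, earliest start is Mon 05:00 → stage25.

stage25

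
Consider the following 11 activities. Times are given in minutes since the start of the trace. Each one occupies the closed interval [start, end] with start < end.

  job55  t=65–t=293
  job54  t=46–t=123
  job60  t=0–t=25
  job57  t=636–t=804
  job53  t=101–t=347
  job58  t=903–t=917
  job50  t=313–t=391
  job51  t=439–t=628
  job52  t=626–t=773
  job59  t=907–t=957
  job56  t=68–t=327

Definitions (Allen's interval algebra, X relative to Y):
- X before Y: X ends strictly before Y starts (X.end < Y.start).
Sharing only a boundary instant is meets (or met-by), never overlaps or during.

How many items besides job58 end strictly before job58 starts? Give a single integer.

Target job58 = [t=903, t=917].
job50 [t=313, t=391] → before → counts.
job51 [t=439, t=628] → before → counts.
job52 [t=626, t=773] → before → counts.
job53 [t=101, t=347] → before → counts.
job54 [t=46, t=123] → before → counts.
job55 [t=65, t=293] → before → counts.
job56 [t=68, t=327] → before → counts.
job57 [t=636, t=804] → before → counts.
job59 [t=907, t=957] → overlapped-by → no.
job60 [t=0, t=25] → before → counts.
Total: 9.

9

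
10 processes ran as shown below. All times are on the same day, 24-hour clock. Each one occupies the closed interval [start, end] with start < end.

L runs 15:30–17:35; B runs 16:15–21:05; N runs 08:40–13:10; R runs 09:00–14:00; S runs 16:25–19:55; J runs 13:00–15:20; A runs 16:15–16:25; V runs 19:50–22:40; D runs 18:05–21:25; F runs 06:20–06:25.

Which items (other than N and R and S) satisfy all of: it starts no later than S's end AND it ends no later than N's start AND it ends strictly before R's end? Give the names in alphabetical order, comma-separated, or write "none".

Conditions: its start is no later than S's end (X.start <= 19:55) AND its end is no later than N's start (X.end <= 08:40) AND its end is strictly before R's end (X.end < 14:00).
A: start 16:15 <= 19:55? ✓; end 16:25 <= 08:40? ✗; end 16:25 < 14:00? ✗ → no.
B: start 16:15 <= 19:55? ✓; end 21:05 <= 08:40? ✗; end 21:05 < 14:00? ✗ → no.
D: start 18:05 <= 19:55? ✓; end 21:25 <= 08:40? ✗; end 21:25 < 14:00? ✗ → no.
F: start 06:20 <= 19:55? ✓; end 06:25 <= 08:40? ✓; end 06:25 < 14:00? ✓ → yes.
J: start 13:00 <= 19:55? ✓; end 15:20 <= 08:40? ✗; end 15:20 < 14:00? ✗ → no.
L: start 15:30 <= 19:55? ✓; end 17:35 <= 08:40? ✗; end 17:35 < 14:00? ✗ → no.
V: start 19:50 <= 19:55? ✓; end 22:40 <= 08:40? ✗; end 22:40 < 14:00? ✗ → no.
Result: F.

F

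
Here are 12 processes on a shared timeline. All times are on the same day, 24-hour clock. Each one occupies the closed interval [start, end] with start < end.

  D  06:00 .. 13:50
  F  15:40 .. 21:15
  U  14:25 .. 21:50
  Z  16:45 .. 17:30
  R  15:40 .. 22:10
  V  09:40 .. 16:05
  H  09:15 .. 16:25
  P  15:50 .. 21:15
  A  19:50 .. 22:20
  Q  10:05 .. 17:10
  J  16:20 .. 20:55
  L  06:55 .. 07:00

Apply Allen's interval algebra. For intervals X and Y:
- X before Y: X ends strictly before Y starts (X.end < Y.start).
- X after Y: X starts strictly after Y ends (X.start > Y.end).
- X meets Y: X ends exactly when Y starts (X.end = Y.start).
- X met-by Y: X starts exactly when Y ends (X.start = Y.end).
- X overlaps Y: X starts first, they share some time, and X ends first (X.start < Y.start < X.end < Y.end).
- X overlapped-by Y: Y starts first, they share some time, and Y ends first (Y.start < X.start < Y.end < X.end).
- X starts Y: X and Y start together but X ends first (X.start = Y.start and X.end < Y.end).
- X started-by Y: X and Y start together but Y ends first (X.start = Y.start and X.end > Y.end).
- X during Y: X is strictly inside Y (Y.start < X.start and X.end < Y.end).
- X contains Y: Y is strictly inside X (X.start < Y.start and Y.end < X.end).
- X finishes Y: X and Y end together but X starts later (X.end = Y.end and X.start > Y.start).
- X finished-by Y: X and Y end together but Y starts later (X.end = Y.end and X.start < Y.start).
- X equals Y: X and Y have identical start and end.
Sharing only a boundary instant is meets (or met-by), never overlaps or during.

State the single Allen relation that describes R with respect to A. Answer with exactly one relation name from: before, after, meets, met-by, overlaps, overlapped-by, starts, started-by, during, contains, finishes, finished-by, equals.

overlaps

R = [15:40, 22:10]; A = [19:50, 22:20].
Compare endpoints: R.start < A.start, R.start < A.end, R.end > A.start, R.end < A.end.
That pattern is 'overlaps'.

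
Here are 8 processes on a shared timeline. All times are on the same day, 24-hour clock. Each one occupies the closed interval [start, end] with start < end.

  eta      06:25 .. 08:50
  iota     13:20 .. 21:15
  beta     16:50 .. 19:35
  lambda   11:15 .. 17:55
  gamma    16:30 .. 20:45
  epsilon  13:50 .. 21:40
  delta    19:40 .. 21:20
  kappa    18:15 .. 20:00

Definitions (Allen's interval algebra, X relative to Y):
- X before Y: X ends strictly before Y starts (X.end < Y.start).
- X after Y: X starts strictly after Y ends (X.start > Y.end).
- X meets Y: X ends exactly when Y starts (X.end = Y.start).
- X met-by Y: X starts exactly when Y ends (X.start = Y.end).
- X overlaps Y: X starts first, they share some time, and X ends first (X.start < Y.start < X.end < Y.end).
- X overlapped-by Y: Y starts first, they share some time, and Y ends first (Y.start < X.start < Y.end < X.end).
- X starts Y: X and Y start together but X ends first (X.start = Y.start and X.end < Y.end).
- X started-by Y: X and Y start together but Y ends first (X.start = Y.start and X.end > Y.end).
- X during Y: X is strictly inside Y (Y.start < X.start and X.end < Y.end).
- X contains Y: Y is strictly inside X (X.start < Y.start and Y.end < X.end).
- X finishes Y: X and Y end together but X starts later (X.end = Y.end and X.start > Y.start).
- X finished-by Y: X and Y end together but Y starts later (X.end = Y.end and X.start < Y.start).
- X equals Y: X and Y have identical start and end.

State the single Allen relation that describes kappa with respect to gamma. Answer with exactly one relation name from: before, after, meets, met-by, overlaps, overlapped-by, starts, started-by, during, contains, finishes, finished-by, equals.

kappa = [18:15, 20:00]; gamma = [16:30, 20:45].
Compare endpoints: kappa.start > gamma.start, kappa.start < gamma.end, kappa.end > gamma.start, kappa.end < gamma.end.
That pattern is 'during'.

during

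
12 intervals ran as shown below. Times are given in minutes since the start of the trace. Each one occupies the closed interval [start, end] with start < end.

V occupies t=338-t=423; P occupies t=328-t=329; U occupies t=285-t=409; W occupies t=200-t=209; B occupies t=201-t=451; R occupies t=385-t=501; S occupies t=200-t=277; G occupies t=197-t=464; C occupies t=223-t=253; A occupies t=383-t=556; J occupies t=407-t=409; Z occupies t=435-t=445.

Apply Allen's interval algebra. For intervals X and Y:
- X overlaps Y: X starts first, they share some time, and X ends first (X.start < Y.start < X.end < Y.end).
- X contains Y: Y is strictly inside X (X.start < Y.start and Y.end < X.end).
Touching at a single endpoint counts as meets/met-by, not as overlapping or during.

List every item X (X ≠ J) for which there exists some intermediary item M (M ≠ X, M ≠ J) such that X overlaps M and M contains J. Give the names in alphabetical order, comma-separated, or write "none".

B, G, S, U, V, W

Target J = [t=407, t=409].
Intermediaries M with M contains J: A, B, G, R, V.
Via A — items with X overlaps A: B, G, U, V.
Via B — items with X overlaps B: S, W.
Via G — items with X overlaps G: none.
Via R — items with X overlaps R: B, G, U, V.
Via V — items with X overlaps V: U.
Union: B, G, S, U, V, W.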